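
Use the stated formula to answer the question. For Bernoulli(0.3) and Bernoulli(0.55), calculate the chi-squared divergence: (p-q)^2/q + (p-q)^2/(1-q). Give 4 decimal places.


Chi-squared divergence between Bernoulli distributions:
chi^2 = (p-q)^2/q + (p-q)^2/(1-q).
p = 0.3, q = 0.55, p-q = -0.25.
(p-q)^2 = 0.0625.
term1 = 0.0625/0.55 = 0.113636.
term2 = 0.0625/0.45 = 0.138889.
chi^2 = 0.113636 + 0.138889 = 0.2525

0.2525


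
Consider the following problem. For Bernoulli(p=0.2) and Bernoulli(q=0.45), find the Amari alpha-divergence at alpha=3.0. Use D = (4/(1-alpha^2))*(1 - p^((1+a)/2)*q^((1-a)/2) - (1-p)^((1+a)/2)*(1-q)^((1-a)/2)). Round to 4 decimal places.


Amari alpha-divergence:
D = (4/(1-alpha^2))*(1 - p^((1+a)/2)*q^((1-a)/2) - (1-p)^((1+a)/2)*(1-q)^((1-a)/2)).
alpha = 3.0, p = 0.2, q = 0.45.
e1 = (1+alpha)/2 = 2.0, e2 = (1-alpha)/2 = -1.0.
t1 = p^e1 * q^e2 = 0.2^2.0 * 0.45^-1.0 = 0.088889.
t2 = (1-p)^e1 * (1-q)^e2 = 0.8^2.0 * 0.55^-1.0 = 1.163636.
4/(1-alpha^2) = -0.5.
D = -0.5*(1 - 0.088889 - 1.163636) = 0.1263

0.1263


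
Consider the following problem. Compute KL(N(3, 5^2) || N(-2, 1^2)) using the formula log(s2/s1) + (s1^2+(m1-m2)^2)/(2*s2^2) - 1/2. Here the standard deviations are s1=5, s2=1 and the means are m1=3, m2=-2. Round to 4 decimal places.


KL divergence between normal distributions:
KL = log(s2/s1) + (s1^2 + (m1-m2)^2)/(2*s2^2) - 1/2.
log(1/5) = -1.609438.
(5^2 + (3--2)^2)/(2*1^2) = (25 + 25)/2 = 25.0.
KL = -1.609438 + 25.0 - 0.5 = 22.8906

22.8906


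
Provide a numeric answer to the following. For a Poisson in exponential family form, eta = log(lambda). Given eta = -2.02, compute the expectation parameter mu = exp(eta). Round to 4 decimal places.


Expectation parameter for Poisson exponential family:
mu = exp(eta).
eta = -2.02.
mu = exp(-2.02) = 0.1327

0.1327


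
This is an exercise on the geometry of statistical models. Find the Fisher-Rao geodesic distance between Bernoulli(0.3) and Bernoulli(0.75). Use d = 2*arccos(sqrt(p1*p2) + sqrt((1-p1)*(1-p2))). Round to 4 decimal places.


Geodesic distance on Bernoulli manifold:
d(p1,p2) = 2*arccos(sqrt(p1*p2) + sqrt((1-p1)*(1-p2))).
sqrt(p1*p2) = sqrt(0.3*0.75) = 0.474342.
sqrt((1-p1)*(1-p2)) = sqrt(0.7*0.25) = 0.41833.
arg = 0.474342 + 0.41833 = 0.892672.
d = 2*arccos(0.892672) = 0.9351

0.9351


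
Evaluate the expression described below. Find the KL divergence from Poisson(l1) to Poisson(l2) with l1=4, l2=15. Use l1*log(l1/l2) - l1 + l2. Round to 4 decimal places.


KL divergence for Poisson:
KL = l1*log(l1/l2) - l1 + l2.
l1 = 4, l2 = 15.
log(4/15) = -1.321756.
l1*log(l1/l2) = 4 * -1.321756 = -5.287023.
KL = -5.287023 - 4 + 15 = 5.7130

5.7130


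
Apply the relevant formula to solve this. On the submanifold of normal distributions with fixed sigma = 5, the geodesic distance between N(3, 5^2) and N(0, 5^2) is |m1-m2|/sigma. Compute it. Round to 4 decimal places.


On the fixed-variance normal subfamily, geodesic distance = |m1-m2|/sigma.
|3 - 0| = 3.
sigma = 5.
d = 3/5 = 0.6000

0.6000


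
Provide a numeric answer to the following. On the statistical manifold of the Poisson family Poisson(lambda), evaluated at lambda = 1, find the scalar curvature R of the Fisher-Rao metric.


This family has a single free parameter, so its statistical manifold
is 1-dimensional. The Riemann curvature tensor of any 1-dimensional
Riemannian manifold vanishes identically, so R = 0.

0


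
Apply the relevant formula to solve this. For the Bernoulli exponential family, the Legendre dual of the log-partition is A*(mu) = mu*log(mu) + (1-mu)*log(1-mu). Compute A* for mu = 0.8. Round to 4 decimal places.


Legendre transform for Bernoulli:
A*(mu) = mu*log(mu) + (1-mu)*log(1-mu).
mu = 0.8, 1-mu = 0.2.
mu*log(mu) = 0.8*log(0.8) = -0.178515.
(1-mu)*log(1-mu) = 0.2*log(0.2) = -0.321888.
A* = -0.178515 + -0.321888 = -0.5004

-0.5004


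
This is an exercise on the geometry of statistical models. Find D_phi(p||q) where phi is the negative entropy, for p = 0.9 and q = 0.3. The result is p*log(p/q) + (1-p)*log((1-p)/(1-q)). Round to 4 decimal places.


Bregman divergence with negative entropy generator:
D = p*log(p/q) + (1-p)*log((1-p)/(1-q)).
p = 0.9, q = 0.3.
p*log(p/q) = 0.9*log(0.9/0.3) = 0.988751.
(1-p)*log((1-p)/(1-q)) = 0.1*log(0.1/0.7) = -0.194591.
D = 0.988751 + -0.194591 = 0.7942

0.7942


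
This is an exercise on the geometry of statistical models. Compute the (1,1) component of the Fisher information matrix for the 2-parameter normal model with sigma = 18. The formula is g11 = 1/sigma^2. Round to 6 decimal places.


For the 2-parameter normal family, the Fisher metric has:
  g11 = 1/sigma^2, g22 = 2/sigma^2.
sigma = 18, sigma^2 = 324.
g11 = 0.003086

0.003086


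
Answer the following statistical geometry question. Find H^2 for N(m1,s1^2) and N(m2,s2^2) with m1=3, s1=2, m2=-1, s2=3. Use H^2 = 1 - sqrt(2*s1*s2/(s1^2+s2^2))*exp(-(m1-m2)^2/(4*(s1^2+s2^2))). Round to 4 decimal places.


Squared Hellinger distance for Gaussians:
H^2 = 1 - sqrt(2*s1*s2/(s1^2+s2^2)) * exp(-(m1-m2)^2/(4*(s1^2+s2^2))).
s1^2 = 4, s2^2 = 9, s1^2+s2^2 = 13.
sqrt(2*2*3/(13)) = 0.960769.
(m1-m2)^2 = (4)^2 = 16.
exp(-16/(4*13)) = exp(-0.307692) = 0.735141.
H^2 = 1 - 0.960769*0.735141 = 0.2937

0.2937


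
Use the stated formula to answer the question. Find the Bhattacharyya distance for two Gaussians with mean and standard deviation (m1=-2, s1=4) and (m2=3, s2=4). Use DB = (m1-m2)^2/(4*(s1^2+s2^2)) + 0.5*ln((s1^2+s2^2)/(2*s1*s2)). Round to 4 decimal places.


Bhattacharyya distance between two Gaussians:
DB = (m1-m2)^2/(4*(s1^2+s2^2)) + (1/2)*ln((s1^2+s2^2)/(2*s1*s2)).
(m1-m2)^2 = (-5)^2 = 25.
s1^2+s2^2 = 16 + 16 = 32.
term1 = 25/128 = 0.195312.
term2 = 0.5*ln(32/32.0) = 0.0.
DB = 0.195312 + 0.0 = 0.1953

0.1953


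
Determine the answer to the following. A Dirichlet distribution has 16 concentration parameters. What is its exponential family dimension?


Exponential family dimension calculation:
Dirichlet with 16 components has 16 natural parameters.

16


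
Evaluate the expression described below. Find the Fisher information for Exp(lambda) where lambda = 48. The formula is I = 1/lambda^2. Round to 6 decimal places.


Fisher information for exponential: I(lambda) = 1/lambda^2.
lambda = 48, lambda^2 = 2304.
I = 1/2304 = 0.000434

0.000434


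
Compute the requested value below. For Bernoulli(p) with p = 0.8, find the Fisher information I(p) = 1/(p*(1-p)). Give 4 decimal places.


For Bernoulli(p), Fisher information is I(p) = 1/(p*(1-p)).
p = 0.8, 1-p = 0.2.
p*(1-p) = 0.16.
I(p) = 1/0.16 = 6.2500

6.2500


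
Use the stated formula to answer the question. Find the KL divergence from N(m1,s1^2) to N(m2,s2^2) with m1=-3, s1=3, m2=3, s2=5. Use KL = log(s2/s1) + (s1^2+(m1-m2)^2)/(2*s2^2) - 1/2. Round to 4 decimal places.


KL divergence between normal distributions:
KL = log(s2/s1) + (s1^2 + (m1-m2)^2)/(2*s2^2) - 1/2.
log(5/3) = 0.510826.
(3^2 + (-3-3)^2)/(2*5^2) = (9 + 36)/50 = 0.9.
KL = 0.510826 + 0.9 - 0.5 = 0.9108

0.9108


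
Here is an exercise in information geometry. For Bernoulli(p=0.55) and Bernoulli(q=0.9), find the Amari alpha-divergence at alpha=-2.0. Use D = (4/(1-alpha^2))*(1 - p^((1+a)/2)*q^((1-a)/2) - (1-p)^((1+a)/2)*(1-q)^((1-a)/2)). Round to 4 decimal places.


Amari alpha-divergence:
D = (4/(1-alpha^2))*(1 - p^((1+a)/2)*q^((1-a)/2) - (1-p)^((1+a)/2)*(1-q)^((1-a)/2)).
alpha = -2.0, p = 0.55, q = 0.9.
e1 = (1+alpha)/2 = -0.5, e2 = (1-alpha)/2 = 1.5.
t1 = p^e1 * q^e2 = 0.55^-0.5 * 0.9^1.5 = 1.151284.
t2 = (1-p)^e1 * (1-q)^e2 = 0.45^-0.5 * 0.1^1.5 = 0.04714.
4/(1-alpha^2) = -1.333333.
D = -1.333333*(1 - 1.151284 - 0.04714) = 0.2646

0.2646


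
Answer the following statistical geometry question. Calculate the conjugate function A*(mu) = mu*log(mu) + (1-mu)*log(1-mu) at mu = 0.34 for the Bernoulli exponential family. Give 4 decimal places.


Legendre transform for Bernoulli:
A*(mu) = mu*log(mu) + (1-mu)*log(1-mu).
mu = 0.34, 1-mu = 0.66.
mu*log(mu) = 0.34*log(0.34) = -0.366795.
(1-mu)*log(1-mu) = 0.66*log(0.66) = -0.27424.
A* = -0.366795 + -0.27424 = -0.6410

-0.6410


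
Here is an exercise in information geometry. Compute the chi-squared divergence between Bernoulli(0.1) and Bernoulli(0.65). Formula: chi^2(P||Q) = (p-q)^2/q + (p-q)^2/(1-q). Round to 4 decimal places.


Chi-squared divergence between Bernoulli distributions:
chi^2 = (p-q)^2/q + (p-q)^2/(1-q).
p = 0.1, q = 0.65, p-q = -0.55.
(p-q)^2 = 0.3025.
term1 = 0.3025/0.65 = 0.465385.
term2 = 0.3025/0.35 = 0.864286.
chi^2 = 0.465385 + 0.864286 = 1.3297

1.3297


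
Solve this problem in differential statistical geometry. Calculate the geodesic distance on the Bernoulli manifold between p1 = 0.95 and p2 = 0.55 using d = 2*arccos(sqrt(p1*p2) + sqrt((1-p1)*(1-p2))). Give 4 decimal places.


Geodesic distance on Bernoulli manifold:
d(p1,p2) = 2*arccos(sqrt(p1*p2) + sqrt((1-p1)*(1-p2))).
sqrt(p1*p2) = sqrt(0.95*0.55) = 0.722842.
sqrt((1-p1)*(1-p2)) = sqrt(0.05*0.45) = 0.15.
arg = 0.722842 + 0.15 = 0.872842.
d = 2*arccos(0.872842) = 1.0196

1.0196


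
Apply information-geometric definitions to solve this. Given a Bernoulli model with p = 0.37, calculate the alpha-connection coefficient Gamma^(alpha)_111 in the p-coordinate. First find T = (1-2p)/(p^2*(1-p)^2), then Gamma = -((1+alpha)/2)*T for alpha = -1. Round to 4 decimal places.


Skewness (Amari-Chentsov) tensor: T = (1-2p)/(p^2*(1-p)^2).
p = 0.37, 1-2p = 0.26, p^2 = 0.1369, (1-p)^2 = 0.3969.
T = 0.26/(0.1369 * 0.3969) = 4.785076.
In the p-coordinate, Gamma^(alpha) = Gamma^(0) - (alpha/2)*T with Gamma^(0) = (1/2)*g'(p) = -T/2,
so Gamma^(alpha) = -((1+alpha)/2)*T.
alpha = -1, -(1+alpha)/2 = 0.0.
Gamma = 0.0 * 4.785076 = 0.0000

0.0000


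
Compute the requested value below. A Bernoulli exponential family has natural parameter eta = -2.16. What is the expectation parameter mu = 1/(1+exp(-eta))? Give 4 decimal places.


Dual coordinate (expectation parameter) for Bernoulli:
mu = 1/(1+exp(-eta)).
eta = -2.16.
exp(-eta) = exp(2.16) = 8.671138.
mu = 1/(1+8.671138) = 0.1034

0.1034


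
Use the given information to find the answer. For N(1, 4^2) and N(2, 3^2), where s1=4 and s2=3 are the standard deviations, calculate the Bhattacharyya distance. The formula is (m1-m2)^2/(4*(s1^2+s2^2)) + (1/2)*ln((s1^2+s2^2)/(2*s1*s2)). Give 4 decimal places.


Bhattacharyya distance between two Gaussians:
DB = (m1-m2)^2/(4*(s1^2+s2^2)) + (1/2)*ln((s1^2+s2^2)/(2*s1*s2)).
(m1-m2)^2 = (-1)^2 = 1.
s1^2+s2^2 = 16 + 9 = 25.
term1 = 1/100 = 0.01.
term2 = 0.5*ln(25/24.0) = 0.020411.
DB = 0.01 + 0.020411 = 0.0304

0.0304


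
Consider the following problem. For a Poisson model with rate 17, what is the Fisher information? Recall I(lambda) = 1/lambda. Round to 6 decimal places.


Fisher information for Poisson: I(lambda) = 1/lambda.
lambda = 17.
I(lambda) = 1/17 = 0.058824

0.058824


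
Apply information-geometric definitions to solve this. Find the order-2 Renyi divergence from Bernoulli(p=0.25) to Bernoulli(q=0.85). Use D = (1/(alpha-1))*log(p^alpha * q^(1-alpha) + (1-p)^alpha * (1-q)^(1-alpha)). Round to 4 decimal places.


Renyi divergence of order alpha between Bernoulli distributions:
D = (1/(alpha-1))*log(p^alpha * q^(1-alpha) + (1-p)^alpha * (1-q)^(1-alpha)).
alpha = 2, p = 0.25, q = 0.85.
p^alpha * q^(1-alpha) = 0.25^2 * 0.85^-1 = 0.073529.
(1-p)^alpha * (1-q)^(1-alpha) = 0.75^2 * 0.15^-1 = 3.75.
sum = 0.073529 + 3.75 = 3.823529.
D = (1/1)*log(3.823529) = 1.3412

1.3412


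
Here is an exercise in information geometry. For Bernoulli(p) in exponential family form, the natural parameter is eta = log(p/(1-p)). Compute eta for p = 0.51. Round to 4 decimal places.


Natural parameter for Bernoulli: eta = log(p/(1-p)).
p = 0.51, 1-p = 0.49.
p/(1-p) = 1.040816.
eta = log(1.040816) = 0.0400

0.0400


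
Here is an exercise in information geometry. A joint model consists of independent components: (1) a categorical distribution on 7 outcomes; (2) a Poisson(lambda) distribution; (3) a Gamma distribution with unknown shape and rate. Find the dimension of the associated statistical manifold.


The dimension of a statistical manifold equals the number of free
(independent) real parameters of the model. For a product of independent
blocks the parameter counts add.
- categorical on 7 outcomes (probabilities sum to 1): 7-1 = 6.
- Poisson (lambda): 1.
- Gamma (shape, rate): 2.
Total = 6 + 1 + 2 = 9.
Dimension = 9

9


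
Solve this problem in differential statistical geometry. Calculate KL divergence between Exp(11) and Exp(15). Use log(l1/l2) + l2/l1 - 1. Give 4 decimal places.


KL divergence for exponential family:
KL = log(l1/l2) + l2/l1 - 1.
log(11/15) = -0.310155.
15/11 = 1.363636.
KL = -0.310155 + 1.363636 - 1 = 0.0535

0.0535


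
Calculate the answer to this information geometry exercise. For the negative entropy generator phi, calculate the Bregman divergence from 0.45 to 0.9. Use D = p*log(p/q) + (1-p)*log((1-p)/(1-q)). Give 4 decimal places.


Bregman divergence with negative entropy generator:
D = p*log(p/q) + (1-p)*log((1-p)/(1-q)).
p = 0.45, q = 0.9.
p*log(p/q) = 0.45*log(0.45/0.9) = -0.311916.
(1-p)*log((1-p)/(1-q)) = 0.55*log(0.55/0.1) = 0.937611.
D = -0.311916 + 0.937611 = 0.6257

0.6257


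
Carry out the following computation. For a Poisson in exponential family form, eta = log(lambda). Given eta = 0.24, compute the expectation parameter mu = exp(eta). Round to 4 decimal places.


Expectation parameter for Poisson exponential family:
mu = exp(eta).
eta = 0.24.
mu = exp(0.24) = 1.2712

1.2712


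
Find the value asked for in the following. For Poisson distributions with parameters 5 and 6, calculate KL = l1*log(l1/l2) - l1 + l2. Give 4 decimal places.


KL divergence for Poisson:
KL = l1*log(l1/l2) - l1 + l2.
l1 = 5, l2 = 6.
log(5/6) = -0.182322.
l1*log(l1/l2) = 5 * -0.182322 = -0.911608.
KL = -0.911608 - 5 + 6 = 0.0884

0.0884


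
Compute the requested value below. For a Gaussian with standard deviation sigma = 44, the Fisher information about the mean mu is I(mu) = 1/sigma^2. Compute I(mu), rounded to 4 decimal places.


The Fisher information for the mean of a normal distribution is I(mu) = 1/sigma^2.
sigma = 44, so sigma^2 = 1936.
I(mu) = 1/1936 = 0.0005

0.0005


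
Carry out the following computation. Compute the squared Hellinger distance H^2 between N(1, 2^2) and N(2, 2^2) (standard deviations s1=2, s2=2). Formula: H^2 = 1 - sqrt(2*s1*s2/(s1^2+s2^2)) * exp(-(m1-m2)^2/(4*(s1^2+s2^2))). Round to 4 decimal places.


Squared Hellinger distance for Gaussians:
H^2 = 1 - sqrt(2*s1*s2/(s1^2+s2^2)) * exp(-(m1-m2)^2/(4*(s1^2+s2^2))).
s1^2 = 4, s2^2 = 4, s1^2+s2^2 = 8.
sqrt(2*2*2/(8)) = 1.0.
(m1-m2)^2 = (-1)^2 = 1.
exp(-1/(4*8)) = exp(-0.03125) = 0.969233.
H^2 = 1 - 1.0*0.969233 = 0.0308

0.0308


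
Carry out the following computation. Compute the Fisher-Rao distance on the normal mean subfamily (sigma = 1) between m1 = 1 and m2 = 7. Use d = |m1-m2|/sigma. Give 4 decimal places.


On the fixed-variance normal subfamily, geodesic distance = |m1-m2|/sigma.
|1 - 7| = 6.
sigma = 1.
d = 6/1 = 6.0000

6.0000


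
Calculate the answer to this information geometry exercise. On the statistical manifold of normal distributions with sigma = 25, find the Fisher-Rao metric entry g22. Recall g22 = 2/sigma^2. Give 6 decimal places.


For the 2-parameter normal family, the Fisher metric has:
  g11 = 1/sigma^2, g22 = 2/sigma^2.
sigma = 25, sigma^2 = 625.
g22 = 0.003200

0.003200


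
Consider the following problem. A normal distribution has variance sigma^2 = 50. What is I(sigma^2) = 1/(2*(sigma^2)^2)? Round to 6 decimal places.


Fisher information for variance: I(sigma^2) = 1/(2*sigma^4).
sigma^2 = 50, so sigma^4 = 2500.
I = 1/(2*2500) = 1/5000 = 0.000200

0.000200


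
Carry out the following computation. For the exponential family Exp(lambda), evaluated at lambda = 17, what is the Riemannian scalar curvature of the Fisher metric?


This family has a single free parameter, so its statistical manifold
is 1-dimensional. The Riemann curvature tensor of any 1-dimensional
Riemannian manifold vanishes identically, so R = 0.

0


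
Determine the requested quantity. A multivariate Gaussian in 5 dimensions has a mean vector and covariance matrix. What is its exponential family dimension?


Exponential family dimension calculation:
For 5-dim MVN: mean has 5 params, covariance has 5*6/2 = 15 unique entries.
Total dim = 5 + 15 = 20.

20


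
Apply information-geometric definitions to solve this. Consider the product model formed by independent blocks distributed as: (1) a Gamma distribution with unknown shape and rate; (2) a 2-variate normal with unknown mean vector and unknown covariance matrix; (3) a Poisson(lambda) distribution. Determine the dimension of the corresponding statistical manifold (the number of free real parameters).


The dimension of a statistical manifold equals the number of free
(independent) real parameters of the model. For a product of independent
blocks the parameter counts add.
- Gamma (shape, rate): 2.
- 2-variate normal: 2 (mean) + 2*3/2 = 3 (symmetric covariance) = 5.
- Poisson (lambda): 1.
Total = 2 + 5 + 1 = 8.
Dimension = 8

8


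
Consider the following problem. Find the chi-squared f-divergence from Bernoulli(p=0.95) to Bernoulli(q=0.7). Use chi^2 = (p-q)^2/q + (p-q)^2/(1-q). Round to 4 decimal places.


Chi-squared divergence between Bernoulli distributions:
chi^2 = (p-q)^2/q + (p-q)^2/(1-q).
p = 0.95, q = 0.7, p-q = 0.25.
(p-q)^2 = 0.0625.
term1 = 0.0625/0.7 = 0.089286.
term2 = 0.0625/0.3 = 0.208333.
chi^2 = 0.089286 + 0.208333 = 0.2976

0.2976


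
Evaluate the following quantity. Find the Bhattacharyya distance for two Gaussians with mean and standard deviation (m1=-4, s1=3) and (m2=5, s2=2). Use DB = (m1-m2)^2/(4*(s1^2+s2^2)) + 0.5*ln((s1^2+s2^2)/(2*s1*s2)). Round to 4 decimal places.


Bhattacharyya distance between two Gaussians:
DB = (m1-m2)^2/(4*(s1^2+s2^2)) + (1/2)*ln((s1^2+s2^2)/(2*s1*s2)).
(m1-m2)^2 = (-9)^2 = 81.
s1^2+s2^2 = 9 + 4 = 13.
term1 = 81/52 = 1.557692.
term2 = 0.5*ln(13/12.0) = 0.040021.
DB = 1.557692 + 0.040021 = 1.5977

1.5977


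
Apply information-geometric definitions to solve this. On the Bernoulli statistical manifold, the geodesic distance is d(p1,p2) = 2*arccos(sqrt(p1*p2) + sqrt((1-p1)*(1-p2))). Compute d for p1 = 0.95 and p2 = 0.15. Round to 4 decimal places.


Geodesic distance on Bernoulli manifold:
d(p1,p2) = 2*arccos(sqrt(p1*p2) + sqrt((1-p1)*(1-p2))).
sqrt(p1*p2) = sqrt(0.95*0.15) = 0.377492.
sqrt((1-p1)*(1-p2)) = sqrt(0.05*0.85) = 0.206155.
arg = 0.377492 + 0.206155 = 0.583647.
d = 2*arccos(0.583647) = 1.8952

1.8952


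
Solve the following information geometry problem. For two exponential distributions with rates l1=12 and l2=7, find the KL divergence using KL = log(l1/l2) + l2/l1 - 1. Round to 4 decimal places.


KL divergence for exponential family:
KL = log(l1/l2) + l2/l1 - 1.
log(12/7) = 0.538997.
7/12 = 0.583333.
KL = 0.538997 + 0.583333 - 1 = 0.1223

0.1223


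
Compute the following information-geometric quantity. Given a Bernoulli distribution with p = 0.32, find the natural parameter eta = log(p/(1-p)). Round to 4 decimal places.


Natural parameter for Bernoulli: eta = log(p/(1-p)).
p = 0.32, 1-p = 0.68.
p/(1-p) = 0.470588.
eta = log(0.470588) = -0.7538

-0.7538


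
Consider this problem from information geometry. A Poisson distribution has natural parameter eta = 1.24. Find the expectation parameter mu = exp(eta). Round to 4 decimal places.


Expectation parameter for Poisson exponential family:
mu = exp(eta).
eta = 1.24.
mu = exp(1.24) = 3.4556

3.4556


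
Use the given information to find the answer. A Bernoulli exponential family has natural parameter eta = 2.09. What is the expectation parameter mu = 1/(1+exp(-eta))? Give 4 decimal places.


Dual coordinate (expectation parameter) for Bernoulli:
mu = 1/(1+exp(-eta)).
eta = 2.09.
exp(-eta) = exp(-2.09) = 0.123687.
mu = 1/(1+0.123687) = 0.8899

0.8899


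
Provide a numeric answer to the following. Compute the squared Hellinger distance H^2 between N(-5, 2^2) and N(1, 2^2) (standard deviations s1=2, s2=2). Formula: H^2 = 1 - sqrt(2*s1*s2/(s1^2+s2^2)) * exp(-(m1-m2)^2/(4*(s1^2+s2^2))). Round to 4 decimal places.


Squared Hellinger distance for Gaussians:
H^2 = 1 - sqrt(2*s1*s2/(s1^2+s2^2)) * exp(-(m1-m2)^2/(4*(s1^2+s2^2))).
s1^2 = 4, s2^2 = 4, s1^2+s2^2 = 8.
sqrt(2*2*2/(8)) = 1.0.
(m1-m2)^2 = (-6)^2 = 36.
exp(-36/(4*8)) = exp(-1.125) = 0.324652.
H^2 = 1 - 1.0*0.324652 = 0.6753

0.6753


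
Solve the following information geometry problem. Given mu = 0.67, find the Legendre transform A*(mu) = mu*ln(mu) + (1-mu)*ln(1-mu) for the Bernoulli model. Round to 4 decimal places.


Legendre transform for Bernoulli:
A*(mu) = mu*log(mu) + (1-mu)*log(1-mu).
mu = 0.67, 1-mu = 0.33.
mu*log(mu) = 0.67*log(0.67) = -0.26832.
(1-mu)*log(1-mu) = 0.33*log(0.33) = -0.365859.
A* = -0.26832 + -0.365859 = -0.6342

-0.6342


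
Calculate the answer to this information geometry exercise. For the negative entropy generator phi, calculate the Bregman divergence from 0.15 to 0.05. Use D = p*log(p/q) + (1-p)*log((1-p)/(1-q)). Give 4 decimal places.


Bregman divergence with negative entropy generator:
D = p*log(p/q) + (1-p)*log((1-p)/(1-q)).
p = 0.15, q = 0.05.
p*log(p/q) = 0.15*log(0.15/0.05) = 0.164792.
(1-p)*log((1-p)/(1-q)) = 0.85*log(0.85/0.95) = -0.094542.
D = 0.164792 + -0.094542 = 0.0703

0.0703


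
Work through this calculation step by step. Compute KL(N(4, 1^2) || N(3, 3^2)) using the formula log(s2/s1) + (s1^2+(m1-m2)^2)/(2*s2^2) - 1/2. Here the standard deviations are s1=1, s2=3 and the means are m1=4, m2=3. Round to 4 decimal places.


KL divergence between normal distributions:
KL = log(s2/s1) + (s1^2 + (m1-m2)^2)/(2*s2^2) - 1/2.
log(3/1) = 1.098612.
(1^2 + (4-3)^2)/(2*3^2) = (1 + 1)/18 = 0.111111.
KL = 1.098612 + 0.111111 - 0.5 = 0.7097

0.7097


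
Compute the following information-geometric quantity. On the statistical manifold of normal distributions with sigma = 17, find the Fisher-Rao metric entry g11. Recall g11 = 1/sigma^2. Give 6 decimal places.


For the 2-parameter normal family, the Fisher metric has:
  g11 = 1/sigma^2, g22 = 2/sigma^2.
sigma = 17, sigma^2 = 289.
g11 = 0.003460

0.003460


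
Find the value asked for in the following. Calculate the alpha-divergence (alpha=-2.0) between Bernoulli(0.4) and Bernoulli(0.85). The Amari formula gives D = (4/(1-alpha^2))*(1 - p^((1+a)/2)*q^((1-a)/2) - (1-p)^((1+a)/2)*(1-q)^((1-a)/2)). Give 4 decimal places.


Amari alpha-divergence:
D = (4/(1-alpha^2))*(1 - p^((1+a)/2)*q^((1-a)/2) - (1-p)^((1+a)/2)*(1-q)^((1-a)/2)).
alpha = -2.0, p = 0.4, q = 0.85.
e1 = (1+alpha)/2 = -0.5, e2 = (1-alpha)/2 = 1.5.
t1 = p^e1 * q^e2 = 0.4^-0.5 * 0.85^1.5 = 1.239077.
t2 = (1-p)^e1 * (1-q)^e2 = 0.6^-0.5 * 0.15^1.5 = 0.075.
4/(1-alpha^2) = -1.333333.
D = -1.333333*(1 - 1.239077 - 0.075) = 0.4188

0.4188


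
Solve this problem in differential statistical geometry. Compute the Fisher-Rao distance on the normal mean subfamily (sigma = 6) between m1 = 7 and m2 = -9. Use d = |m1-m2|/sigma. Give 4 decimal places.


On the fixed-variance normal subfamily, geodesic distance = |m1-m2|/sigma.
|7 - -9| = 16.
sigma = 6.
d = 16/6 = 2.6667

2.6667


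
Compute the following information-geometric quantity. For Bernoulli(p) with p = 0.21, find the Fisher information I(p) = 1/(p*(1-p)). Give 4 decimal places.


For Bernoulli(p), Fisher information is I(p) = 1/(p*(1-p)).
p = 0.21, 1-p = 0.79.
p*(1-p) = 0.1659.
I(p) = 1/0.1659 = 6.0277

6.0277


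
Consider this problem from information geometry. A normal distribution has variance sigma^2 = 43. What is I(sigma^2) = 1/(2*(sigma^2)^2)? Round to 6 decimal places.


Fisher information for variance: I(sigma^2) = 1/(2*sigma^4).
sigma^2 = 43, so sigma^4 = 1849.
I = 1/(2*1849) = 1/3698 = 0.000270

0.000270


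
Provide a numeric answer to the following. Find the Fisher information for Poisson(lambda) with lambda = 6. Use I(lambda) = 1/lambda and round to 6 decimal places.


Fisher information for Poisson: I(lambda) = 1/lambda.
lambda = 6.
I(lambda) = 1/6 = 0.166667

0.166667


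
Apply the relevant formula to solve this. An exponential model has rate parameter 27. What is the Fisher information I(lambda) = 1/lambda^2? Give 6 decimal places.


Fisher information for exponential: I(lambda) = 1/lambda^2.
lambda = 27, lambda^2 = 729.
I = 1/729 = 0.001372

0.001372


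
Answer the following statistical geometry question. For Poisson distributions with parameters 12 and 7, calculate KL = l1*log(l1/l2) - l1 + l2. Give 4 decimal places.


KL divergence for Poisson:
KL = l1*log(l1/l2) - l1 + l2.
l1 = 12, l2 = 7.
log(12/7) = 0.538997.
l1*log(l1/l2) = 12 * 0.538997 = 6.467958.
KL = 6.467958 - 12 + 7 = 1.4680

1.4680


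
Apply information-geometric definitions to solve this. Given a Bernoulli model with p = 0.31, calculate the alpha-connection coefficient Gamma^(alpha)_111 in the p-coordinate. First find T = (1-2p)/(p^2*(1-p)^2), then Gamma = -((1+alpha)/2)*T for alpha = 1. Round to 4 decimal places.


Skewness (Amari-Chentsov) tensor: T = (1-2p)/(p^2*(1-p)^2).
p = 0.31, 1-2p = 0.38, p^2 = 0.0961, (1-p)^2 = 0.4761.
T = 0.38/(0.0961 * 0.4761) = 8.305428.
In the p-coordinate, Gamma^(alpha) = Gamma^(0) - (alpha/2)*T with Gamma^(0) = (1/2)*g'(p) = -T/2,
so Gamma^(alpha) = -((1+alpha)/2)*T.
alpha = 1, -(1+alpha)/2 = -1.0.
Gamma = -1.0 * 8.305428 = -8.3054

-8.3054


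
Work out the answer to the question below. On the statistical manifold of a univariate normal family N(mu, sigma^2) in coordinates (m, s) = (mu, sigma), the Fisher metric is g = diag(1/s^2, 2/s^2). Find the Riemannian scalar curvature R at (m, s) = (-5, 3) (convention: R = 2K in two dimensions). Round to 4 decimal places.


The metric has the form g = (A dm^2 + B ds^2)/s^2 with A = 1, B = 2.
Substitute u = sqrt(A/B)*m: g = B*(du^2 + ds^2)/s^2, i.e. B times the
Poincare upper half-plane metric, which has constant Gaussian curvature -1.
Scaling a 2D metric by a constant c divides the Gaussian curvature by c,
so K = -1/B = -1/(2) = -0.5000 everywhere (the point (m, s) = (-5, 3) is irrelevant:
the curvature is constant).
Scalar curvature in dimension 2: R = 2K = -2/(2) = -1.0000.

-1.0000


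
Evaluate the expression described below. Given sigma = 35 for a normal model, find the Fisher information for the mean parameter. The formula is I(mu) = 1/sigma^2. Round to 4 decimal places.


The Fisher information for the mean of a normal distribution is I(mu) = 1/sigma^2.
sigma = 35, so sigma^2 = 1225.
I(mu) = 1/1225 = 0.0008

0.0008


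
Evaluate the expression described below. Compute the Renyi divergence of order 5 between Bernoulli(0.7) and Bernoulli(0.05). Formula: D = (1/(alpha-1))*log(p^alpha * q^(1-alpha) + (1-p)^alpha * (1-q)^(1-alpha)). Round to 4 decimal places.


Renyi divergence of order alpha between Bernoulli distributions:
D = (1/(alpha-1))*log(p^alpha * q^(1-alpha) + (1-p)^alpha * (1-q)^(1-alpha)).
alpha = 5, p = 0.7, q = 0.05.
p^alpha * q^(1-alpha) = 0.7^5 * 0.05^-4 = 26891.2.
(1-p)^alpha * (1-q)^(1-alpha) = 0.3^5 * 0.95^-4 = 0.002983.
sum = 26891.2 + 0.002983 = 26891.202983.
D = (1/4)*log(26891.202983) = 2.5499

2.5499


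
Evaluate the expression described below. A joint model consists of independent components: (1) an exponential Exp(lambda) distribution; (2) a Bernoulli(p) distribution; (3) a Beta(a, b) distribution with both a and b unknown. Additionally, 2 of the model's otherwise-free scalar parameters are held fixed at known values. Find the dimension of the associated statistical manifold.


The dimension of a statistical manifold equals the number of free
(independent) real parameters of the model. For a product of independent
blocks the parameter counts add.
- exponential (lambda): 1.
- Bernoulli (p): 1.
- Beta (a, b): 2.
Total = 1 + 1 + 2 = 4.
2 parameter(s) fixed at known values: 4 - 2 = 2.
Dimension = 2

2


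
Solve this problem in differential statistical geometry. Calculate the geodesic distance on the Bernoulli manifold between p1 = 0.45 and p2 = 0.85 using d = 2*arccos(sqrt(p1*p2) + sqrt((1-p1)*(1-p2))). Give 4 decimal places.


Geodesic distance on Bernoulli manifold:
d(p1,p2) = 2*arccos(sqrt(p1*p2) + sqrt((1-p1)*(1-p2))).
sqrt(p1*p2) = sqrt(0.45*0.85) = 0.618466.
sqrt((1-p1)*(1-p2)) = sqrt(0.55*0.15) = 0.287228.
arg = 0.618466 + 0.287228 = 0.905694.
d = 2*arccos(0.905694) = 0.8756

0.8756


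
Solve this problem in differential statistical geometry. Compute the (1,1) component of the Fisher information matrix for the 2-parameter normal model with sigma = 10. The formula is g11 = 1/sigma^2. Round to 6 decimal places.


For the 2-parameter normal family, the Fisher metric has:
  g11 = 1/sigma^2, g22 = 2/sigma^2.
sigma = 10, sigma^2 = 100.
g11 = 0.010000

0.010000


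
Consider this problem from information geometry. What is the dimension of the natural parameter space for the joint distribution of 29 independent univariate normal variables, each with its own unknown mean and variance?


Exponential family dimension calculation:
Each univariate normal has two natural parameters (mu/sigma^2 and -1/(2 sigma^2)).
With 29 independent components, dim = 2 * 29 = 58.

58


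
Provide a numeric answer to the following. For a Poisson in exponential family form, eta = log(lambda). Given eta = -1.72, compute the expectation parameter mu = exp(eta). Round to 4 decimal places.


Expectation parameter for Poisson exponential family:
mu = exp(eta).
eta = -1.72.
mu = exp(-1.72) = 0.1791

0.1791


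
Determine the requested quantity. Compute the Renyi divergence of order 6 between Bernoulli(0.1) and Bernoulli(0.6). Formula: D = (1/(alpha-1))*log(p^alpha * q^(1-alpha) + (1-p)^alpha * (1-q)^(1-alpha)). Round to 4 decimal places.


Renyi divergence of order alpha between Bernoulli distributions:
D = (1/(alpha-1))*log(p^alpha * q^(1-alpha) + (1-p)^alpha * (1-q)^(1-alpha)).
alpha = 6, p = 0.1, q = 0.6.
p^alpha * q^(1-alpha) = 0.1^6 * 0.6^-5 = 1.3e-05.
(1-p)^alpha * (1-q)^(1-alpha) = 0.9^6 * 0.4^-5 = 51.898535.
sum = 1.3e-05 + 51.898535 = 51.898548.
D = (1/5)*log(51.898548) = 0.7899

0.7899


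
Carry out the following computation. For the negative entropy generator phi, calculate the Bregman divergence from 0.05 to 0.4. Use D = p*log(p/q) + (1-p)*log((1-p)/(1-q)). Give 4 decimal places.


Bregman divergence with negative entropy generator:
D = p*log(p/q) + (1-p)*log((1-p)/(1-q)).
p = 0.05, q = 0.4.
p*log(p/q) = 0.05*log(0.05/0.4) = -0.103972.
(1-p)*log((1-p)/(1-q)) = 0.95*log(0.95/0.6) = 0.436556.
D = -0.103972 + 0.436556 = 0.3326

0.3326


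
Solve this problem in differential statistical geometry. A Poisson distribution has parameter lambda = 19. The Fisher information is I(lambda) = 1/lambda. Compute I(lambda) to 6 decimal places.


Fisher information for Poisson: I(lambda) = 1/lambda.
lambda = 19.
I(lambda) = 1/19 = 0.052632

0.052632


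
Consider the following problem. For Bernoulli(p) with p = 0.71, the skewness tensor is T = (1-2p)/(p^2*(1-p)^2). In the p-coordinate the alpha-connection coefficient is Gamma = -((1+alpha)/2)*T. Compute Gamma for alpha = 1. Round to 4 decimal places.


Skewness (Amari-Chentsov) tensor: T = (1-2p)/(p^2*(1-p)^2).
p = 0.71, 1-2p = -0.42, p^2 = 0.5041, (1-p)^2 = 0.0841.
T = -0.42/(0.5041 * 0.0841) = -9.906873.
In the p-coordinate, Gamma^(alpha) = Gamma^(0) - (alpha/2)*T with Gamma^(0) = (1/2)*g'(p) = -T/2,
so Gamma^(alpha) = -((1+alpha)/2)*T.
alpha = 1, -(1+alpha)/2 = -1.0.
Gamma = -1.0 * -9.906873 = 9.9069

9.9069


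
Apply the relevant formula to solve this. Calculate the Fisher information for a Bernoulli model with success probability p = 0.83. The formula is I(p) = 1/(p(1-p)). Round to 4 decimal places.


For Bernoulli(p), Fisher information is I(p) = 1/(p*(1-p)).
p = 0.83, 1-p = 0.17.
p*(1-p) = 0.1411.
I(p) = 1/0.1411 = 7.0872

7.0872


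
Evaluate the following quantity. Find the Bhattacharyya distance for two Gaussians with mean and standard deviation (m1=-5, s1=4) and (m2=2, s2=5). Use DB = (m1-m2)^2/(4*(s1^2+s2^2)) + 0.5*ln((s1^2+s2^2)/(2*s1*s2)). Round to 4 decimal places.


Bhattacharyya distance between two Gaussians:
DB = (m1-m2)^2/(4*(s1^2+s2^2)) + (1/2)*ln((s1^2+s2^2)/(2*s1*s2)).
(m1-m2)^2 = (-7)^2 = 49.
s1^2+s2^2 = 16 + 25 = 41.
term1 = 49/164 = 0.29878.
term2 = 0.5*ln(41/40.0) = 0.012346.
DB = 0.29878 + 0.012346 = 0.3111

0.3111


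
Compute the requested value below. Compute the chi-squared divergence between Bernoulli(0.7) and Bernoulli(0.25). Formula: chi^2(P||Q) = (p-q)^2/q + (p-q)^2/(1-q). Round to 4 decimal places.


Chi-squared divergence between Bernoulli distributions:
chi^2 = (p-q)^2/q + (p-q)^2/(1-q).
p = 0.7, q = 0.25, p-q = 0.45.
(p-q)^2 = 0.2025.
term1 = 0.2025/0.25 = 0.81.
term2 = 0.2025/0.75 = 0.27.
chi^2 = 0.81 + 0.27 = 1.0800

1.0800


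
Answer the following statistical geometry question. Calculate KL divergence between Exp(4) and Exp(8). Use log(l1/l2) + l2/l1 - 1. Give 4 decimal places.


KL divergence for exponential family:
KL = log(l1/l2) + l2/l1 - 1.
log(4/8) = -0.693147.
8/4 = 2.0.
KL = -0.693147 + 2.0 - 1 = 0.3069

0.3069


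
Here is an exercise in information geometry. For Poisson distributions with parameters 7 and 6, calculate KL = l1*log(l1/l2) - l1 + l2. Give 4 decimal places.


KL divergence for Poisson:
KL = l1*log(l1/l2) - l1 + l2.
l1 = 7, l2 = 6.
log(7/6) = 0.154151.
l1*log(l1/l2) = 7 * 0.154151 = 1.079055.
KL = 1.079055 - 7 + 6 = 0.0791

0.0791


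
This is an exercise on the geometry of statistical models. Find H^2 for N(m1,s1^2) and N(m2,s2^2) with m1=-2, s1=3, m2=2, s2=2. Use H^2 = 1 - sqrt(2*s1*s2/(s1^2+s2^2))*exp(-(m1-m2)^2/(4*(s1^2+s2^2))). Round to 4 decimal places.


Squared Hellinger distance for Gaussians:
H^2 = 1 - sqrt(2*s1*s2/(s1^2+s2^2)) * exp(-(m1-m2)^2/(4*(s1^2+s2^2))).
s1^2 = 9, s2^2 = 4, s1^2+s2^2 = 13.
sqrt(2*3*2/(13)) = 0.960769.
(m1-m2)^2 = (-4)^2 = 16.
exp(-16/(4*13)) = exp(-0.307692) = 0.735141.
H^2 = 1 - 0.960769*0.735141 = 0.2937

0.2937


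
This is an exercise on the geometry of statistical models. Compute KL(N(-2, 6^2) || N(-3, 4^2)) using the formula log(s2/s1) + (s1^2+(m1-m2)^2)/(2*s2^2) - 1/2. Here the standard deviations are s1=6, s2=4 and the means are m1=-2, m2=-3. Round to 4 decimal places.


KL divergence between normal distributions:
KL = log(s2/s1) + (s1^2 + (m1-m2)^2)/(2*s2^2) - 1/2.
log(4/6) = -0.405465.
(6^2 + (-2--3)^2)/(2*4^2) = (36 + 1)/32 = 1.15625.
KL = -0.405465 + 1.15625 - 0.5 = 0.2508

0.2508


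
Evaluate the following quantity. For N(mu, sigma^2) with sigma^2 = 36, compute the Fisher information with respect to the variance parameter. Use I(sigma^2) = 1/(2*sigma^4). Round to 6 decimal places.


Fisher information for variance: I(sigma^2) = 1/(2*sigma^4).
sigma^2 = 36, so sigma^4 = 1296.
I = 1/(2*1296) = 1/2592 = 0.000386

0.000386


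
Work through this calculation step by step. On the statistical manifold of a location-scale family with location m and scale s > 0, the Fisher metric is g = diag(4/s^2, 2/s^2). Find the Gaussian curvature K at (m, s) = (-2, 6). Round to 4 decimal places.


The metric has the form g = (A dm^2 + B ds^2)/s^2 with A = 4, B = 2.
Substitute u = sqrt(A/B)*m: g = B*(du^2 + ds^2)/s^2, i.e. B times the
Poincare upper half-plane metric, which has constant Gaussian curvature -1.
Scaling a 2D metric by a constant c divides the Gaussian curvature by c,
so K = -1/B = -1/(2) = -0.5000 everywhere (the point (m, s) = (-2, 6) is irrelevant:
the curvature is constant).
The requested Gaussian curvature is K = -0.5000.

-0.5000


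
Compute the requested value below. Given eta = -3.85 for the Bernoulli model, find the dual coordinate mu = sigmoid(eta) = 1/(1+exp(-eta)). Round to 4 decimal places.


Dual coordinate (expectation parameter) for Bernoulli:
mu = 1/(1+exp(-eta)).
eta = -3.85.
exp(-eta) = exp(3.85) = 46.993063.
mu = 1/(1+46.993063) = 0.0208

0.0208


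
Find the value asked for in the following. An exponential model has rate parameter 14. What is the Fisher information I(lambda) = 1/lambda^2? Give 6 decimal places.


Fisher information for exponential: I(lambda) = 1/lambda^2.
lambda = 14, lambda^2 = 196.
I = 1/196 = 0.005102

0.005102


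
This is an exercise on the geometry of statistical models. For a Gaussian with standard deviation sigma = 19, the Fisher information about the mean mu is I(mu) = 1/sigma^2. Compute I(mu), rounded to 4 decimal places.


The Fisher information for the mean of a normal distribution is I(mu) = 1/sigma^2.
sigma = 19, so sigma^2 = 361.
I(mu) = 1/361 = 0.0028

0.0028


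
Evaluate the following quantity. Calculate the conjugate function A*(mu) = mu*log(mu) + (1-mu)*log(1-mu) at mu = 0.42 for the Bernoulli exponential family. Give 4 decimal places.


Legendre transform for Bernoulli:
A*(mu) = mu*log(mu) + (1-mu)*log(1-mu).
mu = 0.42, 1-mu = 0.58.
mu*log(mu) = 0.42*log(0.42) = -0.36435.
(1-mu)*log(1-mu) = 0.58*log(0.58) = -0.315942.
A* = -0.36435 + -0.315942 = -0.6803

-0.6803


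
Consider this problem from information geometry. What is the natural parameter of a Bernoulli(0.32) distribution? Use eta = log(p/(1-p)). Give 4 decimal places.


Natural parameter for Bernoulli: eta = log(p/(1-p)).
p = 0.32, 1-p = 0.68.
p/(1-p) = 0.470588.
eta = log(0.470588) = -0.7538

-0.7538


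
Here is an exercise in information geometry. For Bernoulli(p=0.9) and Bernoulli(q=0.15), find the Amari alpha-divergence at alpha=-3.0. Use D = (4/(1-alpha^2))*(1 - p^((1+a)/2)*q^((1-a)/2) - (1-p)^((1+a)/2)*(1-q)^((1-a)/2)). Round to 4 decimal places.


Amari alpha-divergence:
D = (4/(1-alpha^2))*(1 - p^((1+a)/2)*q^((1-a)/2) - (1-p)^((1+a)/2)*(1-q)^((1-a)/2)).
alpha = -3.0, p = 0.9, q = 0.15.
e1 = (1+alpha)/2 = -1.0, e2 = (1-alpha)/2 = 2.0.
t1 = p^e1 * q^e2 = 0.9^-1.0 * 0.15^2.0 = 0.025.
t2 = (1-p)^e1 * (1-q)^e2 = 0.1^-1.0 * 0.85^2.0 = 7.225.
4/(1-alpha^2) = -0.5.
D = -0.5*(1 - 0.025 - 7.225) = 3.1250

3.1250


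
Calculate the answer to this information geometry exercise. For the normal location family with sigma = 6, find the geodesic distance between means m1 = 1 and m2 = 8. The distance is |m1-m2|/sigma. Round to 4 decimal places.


On the fixed-variance normal subfamily, geodesic distance = |m1-m2|/sigma.
|1 - 8| = 7.
sigma = 6.
d = 7/6 = 1.1667

1.1667


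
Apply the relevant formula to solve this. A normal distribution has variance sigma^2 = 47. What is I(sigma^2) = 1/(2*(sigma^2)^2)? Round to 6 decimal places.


Fisher information for variance: I(sigma^2) = 1/(2*sigma^4).
sigma^2 = 47, so sigma^4 = 2209.
I = 1/(2*2209) = 1/4418 = 0.000226

0.000226


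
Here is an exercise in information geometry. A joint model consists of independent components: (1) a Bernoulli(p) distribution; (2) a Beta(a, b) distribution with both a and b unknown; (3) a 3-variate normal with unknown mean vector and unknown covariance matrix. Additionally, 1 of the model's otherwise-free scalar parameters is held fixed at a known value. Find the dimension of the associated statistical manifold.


The dimension of a statistical manifold equals the number of free
(independent) real parameters of the model. For a product of independent
blocks the parameter counts add.
- Bernoulli (p): 1.
- Beta (a, b): 2.
- 3-variate normal: 3 (mean) + 3*4/2 = 6 (symmetric covariance) = 9.
Total = 1 + 2 + 9 = 12.
1 parameter(s) fixed at known values: 12 - 1 = 11.
Dimension = 11

11


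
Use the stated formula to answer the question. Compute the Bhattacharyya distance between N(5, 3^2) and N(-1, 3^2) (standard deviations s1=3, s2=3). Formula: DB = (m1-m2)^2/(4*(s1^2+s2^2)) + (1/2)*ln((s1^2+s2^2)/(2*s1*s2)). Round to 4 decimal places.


Bhattacharyya distance between two Gaussians:
DB = (m1-m2)^2/(4*(s1^2+s2^2)) + (1/2)*ln((s1^2+s2^2)/(2*s1*s2)).
(m1-m2)^2 = (6)^2 = 36.
s1^2+s2^2 = 9 + 9 = 18.
term1 = 36/72 = 0.5.
term2 = 0.5*ln(18/18.0) = 0.0.
DB = 0.5 + 0.0 = 0.5000

0.5000


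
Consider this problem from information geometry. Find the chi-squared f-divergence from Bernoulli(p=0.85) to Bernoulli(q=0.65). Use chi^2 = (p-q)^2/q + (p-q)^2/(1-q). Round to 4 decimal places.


Chi-squared divergence between Bernoulli distributions:
chi^2 = (p-q)^2/q + (p-q)^2/(1-q).
p = 0.85, q = 0.65, p-q = 0.2.
(p-q)^2 = 0.04.
term1 = 0.04/0.65 = 0.061538.
term2 = 0.04/0.35 = 0.114286.
chi^2 = 0.061538 + 0.114286 = 0.1758

0.1758
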